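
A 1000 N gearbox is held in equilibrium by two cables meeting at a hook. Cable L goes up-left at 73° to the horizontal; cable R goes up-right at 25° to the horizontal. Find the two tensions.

T_L = 915.2 N, T_R = 295.2 N

ΣF_x = 0: −T_L·cos73° + T_R·cos25° = 0 → T_R = 0.322596·T_L.
ΣF_y = 0: T_L·sin73° + T_R·sin25° = 1000.
Substitute: T_L·(0.956305 + 0.322596·0.422618) = 1000 → T_L = 915.215 ≈ 915.2 N.
Then T_R = 0.322596 × 915.215 = 295.2 N.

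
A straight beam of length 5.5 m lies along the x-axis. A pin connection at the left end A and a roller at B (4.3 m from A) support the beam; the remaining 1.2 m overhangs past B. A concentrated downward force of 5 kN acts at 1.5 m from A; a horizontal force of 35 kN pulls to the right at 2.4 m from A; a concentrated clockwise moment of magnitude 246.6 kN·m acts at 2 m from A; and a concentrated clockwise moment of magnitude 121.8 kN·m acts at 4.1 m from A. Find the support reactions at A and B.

Moments about A: B_y·4.3 − 5·1.5 − 246.6 − 121.8 = 0 → B_y = 375.9/4.3 = 87.4186 ≈ 87.42 kN.
ΣF_y = 0: A_y + 87.4186 − 5 = 0 → A_y = -82.42 kN.
ΣF_x = 0: A_x + 35 = 0 → A_x = -35.00 kN.

A_x = -35.00 kN, A_y = -82.42 kN, B_y = 87.42 kN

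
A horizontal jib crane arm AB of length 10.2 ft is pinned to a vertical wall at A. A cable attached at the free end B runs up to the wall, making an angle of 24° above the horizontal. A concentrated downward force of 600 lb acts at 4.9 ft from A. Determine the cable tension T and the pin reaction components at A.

ΣM about A: T·sin24°·10.2 − 600·4.9 = 0 → T = 2940/(10.2·0.406737) = 708.653 ≈ 708.7 lb.
ΣF_x = 0: A_x − T·cos24° = 0 → A_x = 708.653 × 0.913545 = 647.4 lb.
ΣF_y = 0: A_y + T·sin24° − 600 = 0 → A_y = 600 − 708.653 × 0.406737 = 311.8 lb.

T = 708.7 lb, A_x = 647.4 lb, A_y = 311.8 lb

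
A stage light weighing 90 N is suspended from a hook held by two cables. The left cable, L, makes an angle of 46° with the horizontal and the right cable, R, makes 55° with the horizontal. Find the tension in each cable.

T_L = 52.59 N, T_R = 63.69 N

ΣF_x = 0: −T_L·cos46° + T_R·cos55° = 0 → T_R = 1.2111·T_L.
ΣF_y = 0: T_L·sin46° + T_R·sin55° = 90.
Substitute: T_L·(0.71934 + 1.2111·0.819152) = 90 → T_L = 52.5881 ≈ 52.59 N.
Then T_R = 1.2111 × 52.5881 = 63.69 N.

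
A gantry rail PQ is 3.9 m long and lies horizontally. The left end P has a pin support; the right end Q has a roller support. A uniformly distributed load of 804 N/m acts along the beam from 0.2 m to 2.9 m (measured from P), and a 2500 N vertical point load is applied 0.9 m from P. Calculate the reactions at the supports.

Resultant of the distributed load: 804 × 2.7 = 2170.8 N at 1.55 m from P.
Taking moments about P: Q_y·3.9 − (804·2.7)·1.55 − 2500·0.9 = 0 → Q_y = 5614.74/3.9 = 1439.68 ≈ 1440 N.
ΣF_y = 0: P_y + 1439.68 − 804·2.7 − 2500 = 0 → P_y = 3231 N.
ΣF_x = 0: no horizontal applied forces, so P_x = 0.

P_x = 0, P_y = 3231 N, Q_y = 1440 N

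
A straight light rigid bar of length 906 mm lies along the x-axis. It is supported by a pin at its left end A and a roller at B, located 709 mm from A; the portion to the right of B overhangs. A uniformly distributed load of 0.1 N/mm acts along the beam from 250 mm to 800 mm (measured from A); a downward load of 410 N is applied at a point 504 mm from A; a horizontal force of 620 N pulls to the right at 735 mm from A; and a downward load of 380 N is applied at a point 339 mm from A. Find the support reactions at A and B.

A_x = -620.0 N, A_y = 331.1 N, B_y = 513.9 N

Resultant of the distributed load: 0.1 × 550 = 55 N at 525 mm from A.
ΣM about A: B_y·709 − (0.1·550)·525 − 410·504 − 380·339 = 0 → B_y = 364335/709 = 513.872 ≈ 513.9 N.
ΣF_y = 0: A_y + 513.872 − 0.1·550 − 410 − 380 = 0 → A_y = 331.1 N.
ΣF_x = 0: A_x + 620 = 0 → A_x = -620.0 N.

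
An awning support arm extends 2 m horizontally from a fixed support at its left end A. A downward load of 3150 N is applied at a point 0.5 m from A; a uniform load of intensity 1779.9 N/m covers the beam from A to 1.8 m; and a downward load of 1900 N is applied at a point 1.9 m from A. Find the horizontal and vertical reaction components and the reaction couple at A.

Resultant of the distributed load: 1779.9 × 1.8 = 3203.82 N at 0.9 m from A.
ΣF_x = 0: A_x = 0.
ΣF_y = 0: A_y − 3150 − 1779.9·1.8 − 1900 = 0 → A_y = 8254 N.
ΣM about A: M_A − 3150·0.5 − (1779.9·1.8)·0.9 − 1900·1.9 = 0 → M_A = 8068 N·m.

A_x = 0, A_y = 8254 N, M_A = 8068 N·m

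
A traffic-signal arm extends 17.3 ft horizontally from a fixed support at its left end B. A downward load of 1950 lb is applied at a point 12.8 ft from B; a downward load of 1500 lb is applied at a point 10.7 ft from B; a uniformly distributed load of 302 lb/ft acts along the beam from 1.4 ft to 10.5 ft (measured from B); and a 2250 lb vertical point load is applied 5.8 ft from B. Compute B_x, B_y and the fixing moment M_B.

Resultant of the distributed load: 302 × 9.1 = 2748.2 lb at 5.95 ft from B.
ΣF_x = 0: B_x = 0.
ΣF_y = 0: B_y − 1950 − 1500 − 302·9.1 − 2250 = 0 → B_y = 8448 lb.
ΣM about B: M_B − 1950·12.8 − 1500·10.7 − (302·9.1)·5.95 − 2250·5.8 = 0 → M_B = 70410 lb·ft.

B_x = 0, B_y = 8448 lb, M_B = 70410 lb·ft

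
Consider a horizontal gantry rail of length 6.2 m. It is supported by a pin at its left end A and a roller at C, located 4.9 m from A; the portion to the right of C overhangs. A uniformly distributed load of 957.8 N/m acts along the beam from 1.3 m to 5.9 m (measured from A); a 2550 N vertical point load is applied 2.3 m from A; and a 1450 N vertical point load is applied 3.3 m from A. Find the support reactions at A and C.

Resultant of the distributed load: 957.8 × 4.6 = 4405.88 N at 3.6 m from A.
Moments about A: C_y·4.9 − (957.8·4.6)·3.6 − 2550·2.3 − 1450·3.3 = 0 → C_y = 26511.168/4.9 = 5410.44 ≈ 5410 N.
ΣF_y = 0: A_y + 5410.44 − 957.8·4.6 − 2550 − 1450 = 0 → A_y = 2995 N.
ΣF_x = 0: no horizontal applied forces, so A_x = 0.

A_x = 0, A_y = 2995 N, C_y = 5410 N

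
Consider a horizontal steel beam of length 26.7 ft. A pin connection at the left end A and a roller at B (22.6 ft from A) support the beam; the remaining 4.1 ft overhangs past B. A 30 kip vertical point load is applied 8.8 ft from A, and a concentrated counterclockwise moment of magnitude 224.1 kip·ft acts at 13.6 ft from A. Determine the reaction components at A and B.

ΣM about A: B_y·22.6 − 30·8.8 + 224.1 = 0 → B_y = 39.9/22.6 = 1.76549 ≈ 1.765 kip.
ΣF_y = 0: A_y + 1.76549 − 30 = 0 → A_y = 28.23 kip.
ΣF_x = 0: no horizontal applied forces, so A_x = 0.

A_x = 0, A_y = 28.23 kip, B_y = 1.765 kip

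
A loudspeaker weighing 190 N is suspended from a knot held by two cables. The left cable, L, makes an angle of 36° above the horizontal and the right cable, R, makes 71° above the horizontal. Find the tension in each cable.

T_L = 64.68 N, T_R = 160.7 N

ΣF_x = 0: −T_L·cos36° + T_R·cos71° = 0 → T_R = 2.48494·T_L.
ΣF_y = 0: T_L·sin36° + T_R·sin71° = 190.
Substitute: T_L·(0.587785 + 2.48494·0.945519) = 190 → T_L = 64.6843 ≈ 64.68 N.
Then T_R = 2.48494 × 64.6843 = 160.7 N.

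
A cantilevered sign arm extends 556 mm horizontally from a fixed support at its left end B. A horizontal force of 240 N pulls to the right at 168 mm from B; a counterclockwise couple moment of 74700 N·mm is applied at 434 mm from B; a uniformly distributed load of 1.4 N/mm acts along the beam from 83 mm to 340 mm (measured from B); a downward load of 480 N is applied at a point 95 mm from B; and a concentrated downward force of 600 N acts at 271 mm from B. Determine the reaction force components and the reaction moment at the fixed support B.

Resultant of the distributed load: 1.4 × 257 = 359.8 N at 211.5 mm from B.
ΣF_x = 0: B_x + 240 = 0 → B_x = -240.0 N.
ΣF_y = 0: B_y − 1.4·257 − 480 − 600 = 0 → B_y = 1440 N.
ΣM about B: M_B + 74700 − (1.4·257)·211.5 − 480·95 − 600·271 = 0 → M_B = 209600 N·mm.

B_x = -240.0 N, B_y = 1440 N, M_B = 209600 N·mm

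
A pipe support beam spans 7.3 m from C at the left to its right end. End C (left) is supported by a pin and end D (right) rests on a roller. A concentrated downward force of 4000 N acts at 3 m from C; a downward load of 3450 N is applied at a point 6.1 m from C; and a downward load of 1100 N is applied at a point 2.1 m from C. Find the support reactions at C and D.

ΣM about C: D_y·7.3 − 4000·3 − 3450·6.1 − 1100·2.1 = 0 → D_y = 35355/7.3 = 4843.15 ≈ 4843 N.
ΣF_y = 0: C_y + 4843.15 − 4000 − 3450 − 1100 = 0 → C_y = 3707 N.
ΣF_x = 0: no horizontal applied forces, so C_x = 0.

C_x = 0, C_y = 3707 N, D_y = 4843 N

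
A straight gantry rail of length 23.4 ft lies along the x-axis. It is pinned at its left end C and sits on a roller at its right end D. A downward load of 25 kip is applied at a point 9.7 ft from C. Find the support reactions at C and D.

C_x = 0, C_y = 14.64 kip, D_y = 10.36 kip

ΣM about C: D_y·23.4 − 25·9.7 = 0 → D_y = 242.5/23.4 = 10.3632 ≈ 10.36 kip.
ΣF_y = 0: C_y + 10.3632 − 25 = 0 → C_y = 14.64 kip.
ΣF_x = 0: no horizontal applied forces, so C_x = 0.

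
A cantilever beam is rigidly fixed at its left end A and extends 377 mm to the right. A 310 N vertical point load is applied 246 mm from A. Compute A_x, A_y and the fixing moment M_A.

ΣF_x = 0: A_x = 0.
ΣF_y = 0: A_y − 310 = 0 → A_y = 310.0 N.
ΣM about A: M_A − 310·246 = 0 → M_A = 76260 N·mm.

A_x = 0, A_y = 310.0 N, M_A = 76260 N·mm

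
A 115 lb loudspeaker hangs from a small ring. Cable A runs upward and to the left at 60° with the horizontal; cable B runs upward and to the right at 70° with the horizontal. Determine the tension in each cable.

T_A = 51.34 lb, T_B = 75.06 lb

ΣF_x = 0: −T_A·cos60° + T_B·cos70° = 0 → T_B = 1.4619·T_A.
ΣF_y = 0: T_A·sin60° + T_B·sin70° = 115.
Substitute: T_A·(0.866025 + 1.4619·0.939693) = 115 → T_A = 51.3447 ≈ 51.34 lb.
Then T_B = 1.4619 × 51.3447 = 75.06 lb.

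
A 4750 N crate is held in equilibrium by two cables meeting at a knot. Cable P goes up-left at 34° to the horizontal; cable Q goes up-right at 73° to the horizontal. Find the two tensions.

ΣF_x = 0: −T_P·cos34° + T_Q·cos73° = 0 → T_Q = 2.83556·T_P.
ΣF_y = 0: T_P·sin34° + T_Q·sin73° = 4750.
Substitute: T_P·(0.559193 + 2.83556·0.956305) = 4750 → T_P = 1452.22 ≈ 1452 N.
Then T_Q = 2.83556 × 1452.22 = 4118 N.

T_P = 1452 N, T_Q = 4118 N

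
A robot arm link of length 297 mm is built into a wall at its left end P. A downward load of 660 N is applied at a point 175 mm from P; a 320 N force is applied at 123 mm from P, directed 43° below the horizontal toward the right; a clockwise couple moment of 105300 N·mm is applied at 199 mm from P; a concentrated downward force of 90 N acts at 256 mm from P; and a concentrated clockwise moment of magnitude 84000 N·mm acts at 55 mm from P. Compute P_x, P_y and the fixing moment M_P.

P_x = -234.0 N, P_y = 968.2 N, M_P = 354700 N·mm

ΣF_x = 0: P_x + 320·cos43° = 0 → P_x = -234.0 N.
ΣF_y = 0: P_y − 660 − 320·sin43° − 90 = 0 → P_y = 968.2 N.
ΣM about P: M_P − 660·175 − 320·sin43°·123 − 105300 − 90·256 − 84000 = 0 → M_P = 354700 N·mm.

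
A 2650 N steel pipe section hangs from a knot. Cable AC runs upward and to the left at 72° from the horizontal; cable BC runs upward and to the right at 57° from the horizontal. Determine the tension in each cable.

T_AC = 1857 N, T_BC = 1054 N

ΣF_x = 0: −T_AC·cos72° + T_BC·cos57° = 0 → T_BC = 0.567379·T_AC.
ΣF_y = 0: T_AC·sin72° + T_BC·sin57° = 2650.
Substitute: T_AC·(0.951057 + 0.567379·0.838671) = 2650 → T_AC = 1857.17 ≈ 1857 N.
Then T_BC = 0.567379 × 1857.17 = 1054 N.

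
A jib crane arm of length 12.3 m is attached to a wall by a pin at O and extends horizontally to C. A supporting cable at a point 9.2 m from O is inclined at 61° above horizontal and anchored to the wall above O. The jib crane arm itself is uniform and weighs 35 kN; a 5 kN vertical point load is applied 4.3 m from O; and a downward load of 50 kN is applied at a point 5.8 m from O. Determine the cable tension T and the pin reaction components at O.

ΣM about O: T·sin61°·9.2 − 35·6.15 − 5·4.3 − 50·5.8 = 0 → T = 526.75/(9.2·0.87462) = 65.4632 ≈ 65.46 kN.
ΣF_x = 0: O_x − T·cos61° = 0 → O_x = 65.4632 × 0.48481 = 31.74 kN.
ΣF_y = 0: O_y + T·sin61° − 35 − 5 − 50 = 0 → O_y = 90 − 65.4632 × 0.87462 = 32.74 kN.

T = 65.46 kN, O_x = 31.74 kN, O_y = 32.74 kN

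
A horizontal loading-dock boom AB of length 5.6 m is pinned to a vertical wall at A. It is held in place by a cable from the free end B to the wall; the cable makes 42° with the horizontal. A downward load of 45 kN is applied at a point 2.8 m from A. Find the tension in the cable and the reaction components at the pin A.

ΣM about A: T·sin42°·5.6 − 45·2.8 = 0 → T = 126/(5.6·0.669131) = 33.6257 ≈ 33.63 kN.
ΣF_x = 0: A_x − T·cos42° = 0 → A_x = 33.6257 × 0.743145 = 24.99 kN.
ΣF_y = 0: A_y + T·sin42° − 45 = 0 → A_y = 45 − 33.6257 × 0.669131 = 22.50 kN.

T = 33.63 kN, A_x = 24.99 kN, A_y = 22.50 kN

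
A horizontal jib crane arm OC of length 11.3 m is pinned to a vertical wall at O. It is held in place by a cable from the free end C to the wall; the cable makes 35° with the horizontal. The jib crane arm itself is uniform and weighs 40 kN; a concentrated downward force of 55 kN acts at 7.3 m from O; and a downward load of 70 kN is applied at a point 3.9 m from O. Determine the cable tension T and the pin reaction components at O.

T = 138.9 kN, O_x = 113.8 kN, O_y = 85.31 kN

ΣM about O: T·sin35°·11.3 − 40·5.65 − 55·7.3 − 70·3.9 = 0 → T = 900.5/(11.3·0.573576) = 138.936 ≈ 138.9 kN.
ΣF_x = 0: O_x − T·cos35° = 0 → O_x = 138.936 × 0.819152 = 113.8 kN.
ΣF_y = 0: O_y + T·sin35° − 40 − 55 − 70 = 0 → O_y = 165 − 138.936 × 0.573576 = 85.31 kN.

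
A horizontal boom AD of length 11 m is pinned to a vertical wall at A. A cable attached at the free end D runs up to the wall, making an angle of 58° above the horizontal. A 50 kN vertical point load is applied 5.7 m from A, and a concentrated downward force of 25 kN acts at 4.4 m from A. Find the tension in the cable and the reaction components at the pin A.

T = 42.34 kN, A_x = 22.44 kN, A_y = 39.09 kN

ΣM about A: T·sin58°·11 − 50·5.7 − 25·4.4 = 0 → T = 395/(11·0.848048) = 42.3432 ≈ 42.34 kN.
ΣF_x = 0: A_x − T·cos58° = 0 → A_x = 42.3432 × 0.529919 = 22.44 kN.
ΣF_y = 0: A_y + T·sin58° − 50 − 25 = 0 → A_y = 75 − 42.3432 × 0.848048 = 39.09 kN.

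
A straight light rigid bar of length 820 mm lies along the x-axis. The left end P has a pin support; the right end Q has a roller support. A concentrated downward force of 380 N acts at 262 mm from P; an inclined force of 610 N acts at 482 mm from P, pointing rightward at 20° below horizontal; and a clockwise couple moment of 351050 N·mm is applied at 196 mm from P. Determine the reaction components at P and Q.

Taking moments about P: Q_y·820 − 380·262 − 610·sin20°·482 − 351050 = 0 → Q_y = 551171/820 = 672.16 ≈ 672.2 N.
ΣF_y = 0: P_y + 672.16 − 380 − 610·sin20° = 0 → P_y = -83.53 N.
ΣF_x = 0: P_x + 610·cos20° = 0 → P_x = -573.2 N.

P_x = -573.2 N, P_y = -83.53 N, Q_y = 672.2 N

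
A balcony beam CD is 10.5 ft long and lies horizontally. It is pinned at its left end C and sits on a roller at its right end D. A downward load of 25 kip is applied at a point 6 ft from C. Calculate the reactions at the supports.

C_x = 0, C_y = 10.71 kip, D_y = 14.29 kip

ΣM about C: D_y·10.5 − 25·6 = 0 → D_y = 150/10.5 = 14.2857 ≈ 14.29 kip.
ΣF_y = 0: C_y + 14.2857 − 25 = 0 → C_y = 10.71 kip.
ΣF_x = 0: no horizontal applied forces, so C_x = 0.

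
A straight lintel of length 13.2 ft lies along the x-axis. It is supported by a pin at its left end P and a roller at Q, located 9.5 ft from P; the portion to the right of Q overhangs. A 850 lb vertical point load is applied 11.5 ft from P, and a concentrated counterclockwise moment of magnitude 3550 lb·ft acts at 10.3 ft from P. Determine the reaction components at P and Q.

Moments about P: Q_y·9.5 − 850·11.5 + 3550 = 0 → Q_y = 6225/9.5 = 655.263 ≈ 655.3 lb.
ΣF_y = 0: P_y + 655.263 − 850 = 0 → P_y = 194.7 lb.
ΣF_x = 0: no horizontal applied forces, so P_x = 0.

P_x = 0, P_y = 194.7 lb, Q_y = 655.3 lb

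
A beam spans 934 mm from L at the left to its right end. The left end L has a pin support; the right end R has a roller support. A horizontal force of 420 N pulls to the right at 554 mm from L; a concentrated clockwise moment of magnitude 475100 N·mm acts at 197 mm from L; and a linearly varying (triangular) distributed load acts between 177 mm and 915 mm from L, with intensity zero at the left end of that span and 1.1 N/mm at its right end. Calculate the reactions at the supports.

Resultant of the triangular load: ½ × 1.1 × 738 = 405.9 N, acting at 669 mm from L (one-third of the span from the peak).
ΣM about L: R_y·934 − 475100 − (½·1.1·738)·669 = 0 → R_y = 746647.1/934 = 799.408 ≈ 799.4 N.
ΣF_y = 0: L_y + 799.408 − ½·1.1·738 = 0 → L_y = -393.5 N.
ΣF_x = 0: L_x + 420 = 0 → L_x = -420.0 N.

L_x = -420.0 N, L_y = -393.5 N, R_y = 799.4 N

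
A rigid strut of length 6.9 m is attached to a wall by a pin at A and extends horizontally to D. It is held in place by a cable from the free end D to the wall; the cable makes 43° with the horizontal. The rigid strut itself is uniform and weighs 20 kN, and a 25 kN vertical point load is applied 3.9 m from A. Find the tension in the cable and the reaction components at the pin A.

ΣM about A: T·sin43°·6.9 − 20·3.45 − 25·3.9 = 0 → T = 166.5/(6.9·0.681998) = 35.382 ≈ 35.38 kN.
ΣF_x = 0: A_x − T·cos43° = 0 → A_x = 35.382 × 0.731354 = 25.88 kN.
ΣF_y = 0: A_y + T·sin43° − 20 − 25 = 0 → A_y = 45 − 35.382 × 0.681998 = 20.87 kN.

T = 35.38 kN, A_x = 25.88 kN, A_y = 20.87 kN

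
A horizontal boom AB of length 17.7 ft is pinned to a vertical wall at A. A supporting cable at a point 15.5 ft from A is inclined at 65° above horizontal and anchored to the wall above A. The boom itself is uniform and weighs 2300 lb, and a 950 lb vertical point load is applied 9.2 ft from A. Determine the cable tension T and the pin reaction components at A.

ΣM about A: T·sin65°·15.5 − 2300·8.85 − 950·9.2 = 0 → T = 29095/(15.5·0.906308) = 2071.15 ≈ 2071 lb.
ΣF_x = 0: A_x − T·cos65° = 0 → A_x = 2071.15 × 0.422618 = 875.3 lb.
ΣF_y = 0: A_y + T·sin65° − 2300 − 950 = 0 → A_y = 3250 − 2071.15 × 0.906308 = 1373 lb.

T = 2071 lb, A_x = 875.3 lb, A_y = 1373 lb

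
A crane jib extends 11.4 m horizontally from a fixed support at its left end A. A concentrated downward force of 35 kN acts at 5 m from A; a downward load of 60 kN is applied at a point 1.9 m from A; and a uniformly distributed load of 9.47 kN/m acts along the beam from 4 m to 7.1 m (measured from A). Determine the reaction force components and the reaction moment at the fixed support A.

Resultant of the distributed load: 9.47 × 3.1 = 29.357 kN at 5.55 m from A.
ΣF_x = 0: A_x = 0.
ΣF_y = 0: A_y − 35 − 60 − 9.47·3.1 = 0 → A_y = 124.4 kN.
ΣM about A: M_A − 35·5 − 60·1.9 − (9.47·3.1)·5.55 = 0 → M_A = 451.9 kN·m.

A_x = 0, A_y = 124.4 kN, M_A = 451.9 kN·m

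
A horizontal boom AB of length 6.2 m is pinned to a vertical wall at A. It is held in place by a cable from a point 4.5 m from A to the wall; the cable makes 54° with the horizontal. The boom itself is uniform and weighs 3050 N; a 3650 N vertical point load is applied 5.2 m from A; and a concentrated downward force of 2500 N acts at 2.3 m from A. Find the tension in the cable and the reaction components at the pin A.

ΣM about A: T·sin54°·4.5 − 3050·3.1 − 3650·5.2 − 2500·2.3 = 0 → T = 34185/(4.5·0.809017) = 9390 N.
ΣF_x = 0: A_x − T·cos54° = 0 → A_x = 9390 × 0.587785 = 5519 N.
ΣF_y = 0: A_y + T·sin54° − 3050 − 3650 − 2500 = 0 → A_y = 9200 − 9390 × 0.809017 = 1603 N.

T = 9390 N, A_x = 5519 N, A_y = 1603 N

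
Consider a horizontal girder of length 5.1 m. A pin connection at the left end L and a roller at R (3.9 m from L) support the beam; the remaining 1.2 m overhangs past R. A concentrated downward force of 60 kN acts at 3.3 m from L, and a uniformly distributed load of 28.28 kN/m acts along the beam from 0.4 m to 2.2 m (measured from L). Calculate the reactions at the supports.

Resultant of the distributed load: 28.28 × 1.8 = 50.904 kN at 1.3 m from L.
Taking moments about L: R_y·3.9 − 60·3.3 − (28.28·1.8)·1.3 = 0 → R_y = 264.1752/3.9 = 67.7372 ≈ 67.74 kN.
ΣF_y = 0: L_y + 67.7372 − 60 − 28.28·1.8 = 0 → L_y = 43.17 kN.
ΣF_x = 0: no horizontal applied forces, so L_x = 0.

L_x = 0, L_y = 43.17 kN, R_y = 67.74 kN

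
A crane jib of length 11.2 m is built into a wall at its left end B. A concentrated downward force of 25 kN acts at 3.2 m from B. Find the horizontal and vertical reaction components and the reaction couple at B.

B_x = 0, B_y = 25.00 kN, M_B = 80.00 kN·m

ΣF_x = 0: B_x = 0.
ΣF_y = 0: B_y − 25 = 0 → B_y = 25.00 kN.
ΣM about B: M_B − 25·3.2 = 0 → M_B = 80.00 kN·m.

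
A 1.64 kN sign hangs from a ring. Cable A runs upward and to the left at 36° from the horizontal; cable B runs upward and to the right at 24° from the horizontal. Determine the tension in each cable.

T_A = 1.730 kN, T_B = 1.532 kN

ΣF_x = 0: −T_A·cos36° + T_B·cos24° = 0 → T_B = 0.885579·T_A.
ΣF_y = 0: T_A·sin36° + T_B·sin24° = 1.64.
Substitute: T_A·(0.587785 + 0.885579·0.406737) = 1.64 → T_A = 1.72999 ≈ 1.730 kN.
Then T_B = 0.885579 × 1.72999 = 1.532 kN.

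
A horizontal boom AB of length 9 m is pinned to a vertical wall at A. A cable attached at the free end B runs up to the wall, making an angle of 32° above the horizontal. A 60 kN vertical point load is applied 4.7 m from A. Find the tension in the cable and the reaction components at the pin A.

ΣM about A: T·sin32°·9 − 60·4.7 = 0 → T = 282/(9·0.529919) = 59.1285 ≈ 59.13 kN.
ΣF_x = 0: A_x − T·cos32° = 0 → A_x = 59.1285 × 0.848048 = 50.14 kN.
ΣF_y = 0: A_y + T·sin32° − 60 = 0 → A_y = 60 − 59.1285 × 0.529919 = 28.67 kN.

T = 59.13 kN, A_x = 50.14 kN, A_y = 28.67 kN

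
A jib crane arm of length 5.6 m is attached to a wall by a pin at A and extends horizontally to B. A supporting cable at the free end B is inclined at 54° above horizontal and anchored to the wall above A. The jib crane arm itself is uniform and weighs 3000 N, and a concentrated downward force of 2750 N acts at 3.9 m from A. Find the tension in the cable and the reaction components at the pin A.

T = 4221 N, A_x = 2481 N, A_y = 2335 N

ΣM about A: T·sin54°·5.6 − 3000·2.8 − 2750·3.9 = 0 → T = 19125/(5.6·0.809017) = 4221.39 ≈ 4221 N.
ΣF_x = 0: A_x − T·cos54° = 0 → A_x = 4221.39 × 0.587785 = 2481 N.
ΣF_y = 0: A_y + T·sin54° − 3000 − 2750 = 0 → A_y = 5750 − 4221.39 × 0.809017 = 2335 N.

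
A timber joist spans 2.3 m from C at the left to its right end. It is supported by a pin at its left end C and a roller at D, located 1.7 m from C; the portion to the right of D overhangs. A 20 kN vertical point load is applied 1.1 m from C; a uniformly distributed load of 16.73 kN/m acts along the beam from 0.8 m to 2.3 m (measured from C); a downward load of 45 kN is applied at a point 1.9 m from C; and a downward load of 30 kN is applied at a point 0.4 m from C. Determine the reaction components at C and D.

C_x = 0, C_y = 26.92 kN, D_y = 93.17 kN

Resultant of the distributed load: 16.73 × 1.5 = 25.095 kN at 1.55 m from C.
Taking moments about C: D_y·1.7 − 20·1.1 − (16.73·1.5)·1.55 − 45·1.9 − 30·0.4 = 0 → D_y = 158.39725/1.7 = 93.1749 ≈ 93.17 kN.
ΣF_y = 0: C_y + 93.1749 − 20 − 16.73·1.5 − 45 − 30 = 0 → C_y = 26.92 kN.
ΣF_x = 0: no horizontal applied forces, so C_x = 0.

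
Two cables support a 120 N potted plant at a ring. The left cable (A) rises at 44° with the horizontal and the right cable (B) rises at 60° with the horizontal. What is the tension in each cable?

ΣF_x = 0: −T_A·cos44° + T_B·cos60° = 0 → T_B = 1.43868·T_A.
ΣF_y = 0: T_A·sin44° + T_B·sin60° = 120.
Substitute: T_A·(0.694658 + 1.43868·0.866025) = 120 → T_A = 61.8368 ≈ 61.84 N.
Then T_B = 1.43868 × 61.8368 = 88.96 N.

T_A = 61.84 N, T_B = 88.96 N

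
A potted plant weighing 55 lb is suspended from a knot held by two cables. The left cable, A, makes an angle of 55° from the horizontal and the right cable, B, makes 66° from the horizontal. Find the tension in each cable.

ΣF_x = 0: −T_A·cos55° + T_B·cos66° = 0 → T_B = 1.41019·T_A.
ΣF_y = 0: T_A·sin55° + T_B·sin66° = 55.
Substitute: T_A·(0.819152 + 1.41019·0.913545) = 55 → T_A = 26.0982 ≈ 26.10 lb.
Then T_B = 1.41019 × 26.0982 = 36.80 lb.

T_A = 26.10 lb, T_B = 36.80 lb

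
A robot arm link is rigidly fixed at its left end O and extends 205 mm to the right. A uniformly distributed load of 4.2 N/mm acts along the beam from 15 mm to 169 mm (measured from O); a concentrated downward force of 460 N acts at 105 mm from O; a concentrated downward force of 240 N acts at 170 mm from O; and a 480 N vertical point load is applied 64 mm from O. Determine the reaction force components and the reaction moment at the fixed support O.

O_x = 0, O_y = 1827 N, M_O = 179300 N·mm

Resultant of the distributed load: 4.2 × 154 = 646.8 N at 92 mm from O.
ΣF_x = 0: O_x = 0.
ΣF_y = 0: O_y − 4.2·154 − 460 − 240 − 480 = 0 → O_y = 1827 N.
ΣM about O: M_O − (4.2·154)·92 − 460·105 − 240·170 − 480·64 = 0 → M_O = 179300 N·mm.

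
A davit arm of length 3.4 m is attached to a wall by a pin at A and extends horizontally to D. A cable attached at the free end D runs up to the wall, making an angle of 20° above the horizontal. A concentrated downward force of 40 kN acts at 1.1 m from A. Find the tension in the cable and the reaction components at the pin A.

T = 37.84 kN, A_x = 35.56 kN, A_y = 27.06 kN

ΣM about A: T·sin20°·3.4 − 40·1.1 = 0 → T = 44/(3.4·0.34202) = 37.8375 ≈ 37.84 kN.
ΣF_x = 0: A_x − T·cos20° = 0 → A_x = 37.8375 × 0.939693 = 35.56 kN.
ΣF_y = 0: A_y + T·sin20° − 40 = 0 → A_y = 40 − 37.8375 × 0.34202 = 27.06 kN.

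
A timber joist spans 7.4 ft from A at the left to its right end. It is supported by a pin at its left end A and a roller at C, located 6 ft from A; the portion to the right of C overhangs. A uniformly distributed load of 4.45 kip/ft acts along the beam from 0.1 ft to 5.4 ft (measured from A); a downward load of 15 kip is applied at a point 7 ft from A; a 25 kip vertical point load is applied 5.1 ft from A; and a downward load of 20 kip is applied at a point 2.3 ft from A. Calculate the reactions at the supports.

A_x = 0, A_y = 26.36 kip, C_y = 57.23 kip

Resultant of the distributed load: 4.45 × 5.3 = 23.585 kip at 2.75 ft from A.
ΣM about A: C_y·6 − (4.45·5.3)·2.75 − 15·7 − 25·5.1 − 20·2.3 = 0 → C_y = 343.35875/6 = 57.2265 ≈ 57.23 kip.
ΣF_y = 0: A_y + 57.2265 − 4.45·5.3 − 15 − 25 − 20 = 0 → A_y = 26.36 kip.
ΣF_x = 0: no horizontal applied forces, so A_x = 0.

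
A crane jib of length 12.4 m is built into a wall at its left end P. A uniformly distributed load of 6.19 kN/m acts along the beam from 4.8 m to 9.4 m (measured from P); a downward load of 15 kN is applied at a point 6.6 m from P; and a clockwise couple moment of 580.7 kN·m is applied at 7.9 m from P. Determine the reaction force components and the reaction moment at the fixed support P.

P_x = 0, P_y = 43.47 kN, M_P = 881.9 kN·m

Resultant of the distributed load: 6.19 × 4.6 = 28.474 kN at 7.1 m from P.
ΣF_x = 0: P_x = 0.
ΣF_y = 0: P_y − 6.19·4.6 − 15 = 0 → P_y = 43.47 kN.
ΣM about P: M_P − (6.19·4.6)·7.1 − 15·6.6 − 580.7 = 0 → M_P = 881.9 kN·m.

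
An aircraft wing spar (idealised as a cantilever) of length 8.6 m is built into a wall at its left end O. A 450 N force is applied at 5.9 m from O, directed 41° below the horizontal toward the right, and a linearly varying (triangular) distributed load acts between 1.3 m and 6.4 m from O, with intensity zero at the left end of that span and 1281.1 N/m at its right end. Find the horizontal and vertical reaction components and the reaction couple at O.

O_x = -339.6 N, O_y = 3562 N, M_O = 17100 N·m

Resultant of the triangular load: ½ × 1281.1 × 5.1 = 3266.805 N, acting at 4.7 m from O (one-third of the span from the peak).
ΣF_x = 0: O_x + 450·cos41° = 0 → O_x = -339.6 N.
ΣF_y = 0: O_y − 450·sin41° − ½·1281.1·5.1 = 0 → O_y = 3562 N.
ΣM about O: M_O − 450·sin41°·5.9 − (½·1281.1·5.1)·4.7 = 0 → M_O = 17100 N·m.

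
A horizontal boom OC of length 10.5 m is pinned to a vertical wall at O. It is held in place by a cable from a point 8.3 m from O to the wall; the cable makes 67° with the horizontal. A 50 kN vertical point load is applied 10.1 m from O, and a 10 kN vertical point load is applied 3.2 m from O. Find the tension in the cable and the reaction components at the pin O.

T = 70.29 kN, O_x = 27.46 kN, O_y = -4.699 kN

ΣM about O: T·sin67°·8.3 − 50·10.1 − 10·3.2 = 0 → T = 537/(8.3·0.920505) = 70.2862 ≈ 70.29 kN.
ΣF_x = 0: O_x − T·cos67° = 0 → O_x = 70.2862 × 0.390731 = 27.46 kN.
ΣF_y = 0: O_y + T·sin67° − 50 − 10 = 0 → O_y = 60 − 70.2862 × 0.920505 = -4.699 kN.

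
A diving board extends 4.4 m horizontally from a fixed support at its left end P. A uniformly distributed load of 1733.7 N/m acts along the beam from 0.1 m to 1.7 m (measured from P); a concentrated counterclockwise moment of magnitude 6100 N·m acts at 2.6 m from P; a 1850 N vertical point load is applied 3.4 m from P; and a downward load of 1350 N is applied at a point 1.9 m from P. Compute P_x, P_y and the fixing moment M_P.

P_x = 0, P_y = 5974 N, M_P = 5252 N·m

Resultant of the distributed load: 1733.7 × 1.6 = 2773.92 N at 0.9 m from P.
ΣF_x = 0: P_x = 0.
ΣF_y = 0: P_y − 1733.7·1.6 − 1850 − 1350 = 0 → P_y = 5974 N.
ΣM about P: M_P − (1733.7·1.6)·0.9 + 6100 − 1850·3.4 − 1350·1.9 = 0 → M_P = 5252 N·m.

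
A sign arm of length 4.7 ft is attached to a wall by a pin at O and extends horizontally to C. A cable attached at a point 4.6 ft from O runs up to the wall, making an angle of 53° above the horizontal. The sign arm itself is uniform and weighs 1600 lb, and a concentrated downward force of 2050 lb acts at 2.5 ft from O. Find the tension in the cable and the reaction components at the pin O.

T = 2419 lb, O_x = 1456 lb, O_y = 1718 lb

ΣM about O: T·sin53°·4.6 − 1600·2.35 − 2050·2.5 = 0 → T = 8885/(4.6·0.798636) = 2418.53 ≈ 2419 lb.
ΣF_x = 0: O_x − T·cos53° = 0 → O_x = 2418.53 × 0.601815 = 1456 lb.
ΣF_y = 0: O_y + T·sin53° − 1600 − 2050 = 0 → O_y = 3650 − 2418.53 × 0.798636 = 1718 lb.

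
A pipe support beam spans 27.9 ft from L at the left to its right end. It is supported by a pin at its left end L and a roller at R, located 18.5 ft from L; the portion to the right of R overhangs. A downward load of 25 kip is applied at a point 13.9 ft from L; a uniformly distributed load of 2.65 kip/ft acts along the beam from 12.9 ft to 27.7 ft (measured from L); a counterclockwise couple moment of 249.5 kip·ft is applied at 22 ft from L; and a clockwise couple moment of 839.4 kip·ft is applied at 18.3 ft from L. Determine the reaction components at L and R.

Resultant of the distributed load: 2.65 × 14.8 = 39.22 kip at 20.3 ft from L.
ΣM about L: R_y·18.5 − 25·13.9 − (2.65·14.8)·20.3 + 249.5 − 839.4 = 0 → R_y = 1733.566/18.5 = 93.7063 ≈ 93.71 kip.
ΣF_y = 0: L_y + 93.7063 − 25 − 2.65·14.8 = 0 → L_y = -29.49 kip.
ΣF_x = 0: no horizontal applied forces, so L_x = 0.

L_x = 0, L_y = -29.49 kip, R_y = 93.71 kip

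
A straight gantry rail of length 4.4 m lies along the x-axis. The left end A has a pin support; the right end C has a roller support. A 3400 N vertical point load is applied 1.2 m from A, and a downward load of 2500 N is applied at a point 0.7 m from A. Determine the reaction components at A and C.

Moments about A: C_y·4.4 − 3400·1.2 − 2500·0.7 = 0 → C_y = 5830/4.4 = 1325 N.
ΣF_y = 0: A_y + 1325 − 3400 − 2500 = 0 → A_y = 4575 N.
ΣF_x = 0: no horizontal applied forces, so A_x = 0.

A_x = 0, A_y = 4575 N, C_y = 1325 N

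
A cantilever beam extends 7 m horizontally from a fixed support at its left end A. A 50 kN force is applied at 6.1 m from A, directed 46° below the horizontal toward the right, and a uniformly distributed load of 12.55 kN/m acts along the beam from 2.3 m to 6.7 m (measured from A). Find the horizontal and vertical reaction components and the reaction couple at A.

A_x = -34.73 kN, A_y = 91.19 kN, M_A = 467.9 kN·m

Resultant of the distributed load: 12.55 × 4.4 = 55.22 kN at 4.5 m from A.
ΣF_x = 0: A_x + 50·cos46° = 0 → A_x = -34.73 kN.
ΣF_y = 0: A_y − 50·sin46° − 12.55·4.4 = 0 → A_y = 91.19 kN.
ΣM about A: M_A − 50·sin46°·6.1 − (12.55·4.4)·4.5 = 0 → M_A = 467.9 kN·m.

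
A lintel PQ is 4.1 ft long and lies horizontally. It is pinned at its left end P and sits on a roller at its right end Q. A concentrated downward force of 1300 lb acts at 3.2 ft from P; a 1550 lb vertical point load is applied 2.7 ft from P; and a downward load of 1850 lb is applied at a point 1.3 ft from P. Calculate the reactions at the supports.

Taking moments about P: Q_y·4.1 − 1300·3.2 − 1550·2.7 − 1850·1.3 = 0 → Q_y = 10750/4.1 = 2621.95 ≈ 2622 lb.
ΣF_y = 0: P_y + 2621.95 − 1300 − 1550 − 1850 = 0 → P_y = 2078 lb.
ΣF_x = 0: no horizontal applied forces, so P_x = 0.

P_x = 0, P_y = 2078 lb, Q_y = 2622 lb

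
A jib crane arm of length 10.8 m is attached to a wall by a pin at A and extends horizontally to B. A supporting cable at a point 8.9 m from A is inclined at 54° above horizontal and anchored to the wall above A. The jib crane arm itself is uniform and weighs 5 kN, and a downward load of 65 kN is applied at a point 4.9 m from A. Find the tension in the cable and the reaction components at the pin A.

T = 47.98 kN, A_x = 28.20 kN, A_y = 31.18 kN

ΣM about A: T·sin54°·8.9 − 5·5.4 − 65·4.9 = 0 → T = 345.5/(8.9·0.809017) = 47.9844 ≈ 47.98 kN.
ΣF_x = 0: A_x − T·cos54° = 0 → A_x = 47.9844 × 0.587785 = 28.20 kN.
ΣF_y = 0: A_y + T·sin54° − 5 − 65 = 0 → A_y = 70 − 47.9844 × 0.809017 = 31.18 kN.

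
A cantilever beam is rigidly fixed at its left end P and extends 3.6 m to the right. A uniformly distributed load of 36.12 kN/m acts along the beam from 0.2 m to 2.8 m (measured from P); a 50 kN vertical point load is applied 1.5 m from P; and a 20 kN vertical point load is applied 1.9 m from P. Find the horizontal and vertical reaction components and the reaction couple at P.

Resultant of the distributed load: 36.12 × 2.6 = 93.912 kN at 1.5 m from P.
ΣF_x = 0: P_x = 0.
ΣF_y = 0: P_y − 36.12·2.6 − 50 − 20 = 0 → P_y = 163.9 kN.
ΣM about P: M_P − (36.12·2.6)·1.5 − 50·1.5 − 20·1.9 = 0 → M_P = 253.9 kN·m.

P_x = 0, P_y = 163.9 kN, M_P = 253.9 kN·m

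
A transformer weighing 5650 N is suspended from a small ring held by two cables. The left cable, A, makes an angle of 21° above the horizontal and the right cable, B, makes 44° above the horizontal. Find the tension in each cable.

T_A = 4484 N, T_B = 5820 N

ΣF_x = 0: −T_A·cos21° + T_B·cos44° = 0 → T_B = 1.29783·T_A.
ΣF_y = 0: T_A·sin21° + T_B·sin44° = 5650.
Substitute: T_A·(0.358368 + 1.29783·0.694658) = 5650 → T_A = 4484.43 ≈ 4484 N.
Then T_B = 1.29783 × 4484.43 = 5820 N.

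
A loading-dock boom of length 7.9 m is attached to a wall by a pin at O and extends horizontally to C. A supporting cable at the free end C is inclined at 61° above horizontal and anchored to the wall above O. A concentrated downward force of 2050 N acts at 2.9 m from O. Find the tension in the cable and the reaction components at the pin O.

T = 860.4 N, O_x = 417.1 N, O_y = 1297 N

ΣM about O: T·sin61°·7.9 − 2050·2.9 = 0 → T = 5945/(7.9·0.87462) = 860.41 ≈ 860.4 N.
ΣF_x = 0: O_x − T·cos61° = 0 → O_x = 860.41 × 0.48481 = 417.1 N.
ΣF_y = 0: O_y + T·sin61° − 2050 = 0 → O_y = 2050 − 860.41 × 0.87462 = 1297 N.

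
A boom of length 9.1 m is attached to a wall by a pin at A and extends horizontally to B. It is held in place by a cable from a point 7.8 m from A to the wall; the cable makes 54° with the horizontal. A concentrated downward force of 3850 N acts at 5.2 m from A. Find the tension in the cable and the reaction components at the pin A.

T = 3173 N, A_x = 1865 N, A_y = 1283 N

ΣM about A: T·sin54°·7.8 − 3850·5.2 = 0 → T = 20020/(7.8·0.809017) = 3172.57 ≈ 3173 N.
ΣF_x = 0: A_x − T·cos54° = 0 → A_x = 3172.57 × 0.587785 = 1865 N.
ΣF_y = 0: A_y + T·sin54° − 3850 = 0 → A_y = 3850 − 3172.57 × 0.809017 = 1283 N.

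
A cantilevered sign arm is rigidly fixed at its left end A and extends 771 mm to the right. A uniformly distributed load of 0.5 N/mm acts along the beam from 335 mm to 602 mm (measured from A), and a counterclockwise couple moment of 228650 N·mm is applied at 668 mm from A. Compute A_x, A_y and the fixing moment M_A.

A_x = 0, A_y = 133.5 N, M_A = -166100 N·mm

Resultant of the distributed load: 0.5 × 267 = 133.5 N at 468.5 mm from A.
ΣF_x = 0: A_x = 0.
ΣF_y = 0: A_y − 0.5·267 = 0 → A_y = 133.5 N.
ΣM about A: M_A − (0.5·267)·468.5 + 228650 = 0 → M_A = -166100 N·mm.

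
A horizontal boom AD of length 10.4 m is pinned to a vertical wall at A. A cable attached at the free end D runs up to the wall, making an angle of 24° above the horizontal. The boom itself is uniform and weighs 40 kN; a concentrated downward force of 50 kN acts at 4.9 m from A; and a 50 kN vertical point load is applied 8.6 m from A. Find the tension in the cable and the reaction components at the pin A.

ΣM about A: T·sin24°·10.4 − 40·5.2 − 50·4.9 − 50·8.6 = 0 → T = 883/(10.4·0.406737) = 208.744 ≈ 208.7 kN.
ΣF_x = 0: A_x − T·cos24° = 0 → A_x = 208.744 × 0.913545 = 190.7 kN.
ΣF_y = 0: A_y + T·sin24° − 40 − 50 − 50 = 0 → A_y = 140 − 208.744 × 0.406737 = 55.10 kN.

T = 208.7 kN, A_x = 190.7 kN, A_y = 55.10 kN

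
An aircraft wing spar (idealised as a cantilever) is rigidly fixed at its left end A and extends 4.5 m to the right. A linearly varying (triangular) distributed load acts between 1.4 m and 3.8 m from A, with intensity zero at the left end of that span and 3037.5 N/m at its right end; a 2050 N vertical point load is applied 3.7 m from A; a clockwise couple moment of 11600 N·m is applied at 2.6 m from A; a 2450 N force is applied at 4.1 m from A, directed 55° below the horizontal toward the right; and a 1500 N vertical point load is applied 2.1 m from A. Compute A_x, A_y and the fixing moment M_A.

A_x = -1405 N, A_y = 9202 N, M_A = 41500 N·m

Resultant of the triangular load: ½ × 3037.5 × 2.4 = 3645 N, acting at 3 m from A (one-third of the span from the peak).
ΣF_x = 0: A_x + 2450·cos55° = 0 → A_x = -1405 N.
ΣF_y = 0: A_y − ½·3037.5·2.4 − 2050 − 2450·sin55° − 1500 = 0 → A_y = 9202 N.
ΣM about A: M_A − (½·3037.5·2.4)·3 − 2050·3.7 − 11600 − 2450·sin55°·4.1 − 1500·2.1 = 0 → M_A = 41500 N·m.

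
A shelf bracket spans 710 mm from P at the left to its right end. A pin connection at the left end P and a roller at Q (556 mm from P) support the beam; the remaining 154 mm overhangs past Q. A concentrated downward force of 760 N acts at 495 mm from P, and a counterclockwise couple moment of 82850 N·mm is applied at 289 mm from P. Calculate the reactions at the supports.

Moments about P: Q_y·556 − 760·495 + 82850 = 0 → Q_y = 293350/556 = 527.608 ≈ 527.6 N.
ΣF_y = 0: P_y + 527.608 − 760 = 0 → P_y = 232.4 N.
ΣF_x = 0: no horizontal applied forces, so P_x = 0.

P_x = 0, P_y = 232.4 N, Q_y = 527.6 N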